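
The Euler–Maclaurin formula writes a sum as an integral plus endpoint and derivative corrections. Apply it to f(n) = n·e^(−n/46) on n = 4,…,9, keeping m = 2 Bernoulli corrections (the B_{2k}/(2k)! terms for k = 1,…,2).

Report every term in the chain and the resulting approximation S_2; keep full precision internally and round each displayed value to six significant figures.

Integral: ∫_4^9 x·e^(−x/46) dx = 28.0345.
Endpoint term: (f(4) + f(9))/2 = (3.66687 + 7.40068)/2 = 5.53378.
So far: 33.5683.
Order-1 term: 1/12 · (0.661414 − 0.837002) = -0.0146324.
Partial sum through k=1: 33.5537.
Order-2 term: −1/720 · (0.00108980 − 0.00126202) = 2.39200e-07.

S_2 ≈ 33.5537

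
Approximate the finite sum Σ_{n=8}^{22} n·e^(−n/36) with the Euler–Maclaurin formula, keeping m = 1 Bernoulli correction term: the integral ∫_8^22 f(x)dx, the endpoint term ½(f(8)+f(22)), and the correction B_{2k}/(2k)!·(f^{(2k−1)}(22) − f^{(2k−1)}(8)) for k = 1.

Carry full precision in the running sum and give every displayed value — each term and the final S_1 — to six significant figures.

∫_8^22 x·e^(−x/36) dx evaluates to 135.111.
Boundary: ½(f(8) + f(22)) = ½(6.40590 + 11.9404) = 9.17317.
Integral + boundary = 144.284.
Correction k=1: B_{2}/2! · (f^{(1)}(22) − f^{(1)}(8)) = 1/12 · (0.211068 − 0.622796) = -0.0343106.

S_1 ≈ 144.250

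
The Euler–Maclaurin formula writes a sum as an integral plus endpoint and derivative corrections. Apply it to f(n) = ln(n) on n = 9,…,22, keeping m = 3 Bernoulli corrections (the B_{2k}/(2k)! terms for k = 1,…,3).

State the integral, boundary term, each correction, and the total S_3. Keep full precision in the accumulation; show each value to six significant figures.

S_3 ≈ 37.8666

The integral term ∫_9^22 ln(x) dx = 35.2279.
Endpoint term: (f(9) + f(22))/2 = (2.19722 + 3.09104)/2 = 2.64413.
Running total after boundary: 37.8720.
Correction k=1: B_{2}/2! · (f^{(1)}(22) − f^{(1)}(9)) = 1/12 · (0.0454545 − 0.111111) = -0.00547138.
After k=1: 37.8666.
Correction k=2: B_{4}/4! · (f^{(3)}(22) − f^{(3)}(9)) = −1/720 · (0.000187829 − 0.00274348) = 3.54952e-06.
After k=2: 37.8666.
Correction k=3: B_{6}/6! · (f^{(5)}(22) − f^{(5)}(9)) = 1/30240 · (4.65691e-06 − 0.000406442) = -1.32865e-08.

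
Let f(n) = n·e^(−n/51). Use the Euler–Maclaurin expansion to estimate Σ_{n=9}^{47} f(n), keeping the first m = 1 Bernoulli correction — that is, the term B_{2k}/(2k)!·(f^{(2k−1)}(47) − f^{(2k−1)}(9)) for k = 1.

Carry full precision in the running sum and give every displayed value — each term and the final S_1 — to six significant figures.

S_1 ≈ 589.355

Integral: ∫_9^47 x·e^(−x/51) dx = 576.287.
Endpoint term: (f(9) + f(47))/2 = (7.54401 + 18.7010)/2 = 13.1225.
So far: 589.410.
Order-1 term: 1/12 · (0.0312074 − 0.690302) = -0.0549245.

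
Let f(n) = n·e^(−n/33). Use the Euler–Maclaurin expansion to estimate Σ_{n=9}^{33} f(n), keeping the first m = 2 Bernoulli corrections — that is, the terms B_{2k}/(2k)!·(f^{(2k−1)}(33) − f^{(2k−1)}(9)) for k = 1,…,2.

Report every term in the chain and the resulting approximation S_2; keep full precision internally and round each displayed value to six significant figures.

∫_9^33 x·e^(−x/33) dx evaluates to 253.921.
½[f(9) + f(33)] = ½[6.85170 + 12.1400] = 9.49586.
Integral + boundary = 263.417.
k=1: B_{2}/(2)! × [f^{(1)}(33) − f^{(1)}(9)] = 1/12 × (0.00000 − 0.553673) = -0.0461394.
Running total after k=1: 263.371.
k=2: B_{4}/(4)! × [f^{(3)}(33) − f^{(3)}(9)] = −1/720 × (0.000675628 − 0.00190659) = 1.70967e-06.

S_2 ≈ 263.371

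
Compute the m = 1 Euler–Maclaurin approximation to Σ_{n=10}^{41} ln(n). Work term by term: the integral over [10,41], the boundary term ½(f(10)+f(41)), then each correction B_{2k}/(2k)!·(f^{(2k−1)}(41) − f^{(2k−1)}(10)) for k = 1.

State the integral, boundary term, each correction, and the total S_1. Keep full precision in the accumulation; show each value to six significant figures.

S_1 ≈ 101.232

Integral: ∫_10^41 ln(x) dx = 98.2306.
½[f(10) + f(41)] = ½[2.30259 + 3.71357] = 3.00808.
So far: 101.239.
Correction k=1: B_{2}/2! · (f^{(1)}(41) − f^{(1)}(10)) = 1/12 · (0.0243902 − 0.100000) = -0.00630081.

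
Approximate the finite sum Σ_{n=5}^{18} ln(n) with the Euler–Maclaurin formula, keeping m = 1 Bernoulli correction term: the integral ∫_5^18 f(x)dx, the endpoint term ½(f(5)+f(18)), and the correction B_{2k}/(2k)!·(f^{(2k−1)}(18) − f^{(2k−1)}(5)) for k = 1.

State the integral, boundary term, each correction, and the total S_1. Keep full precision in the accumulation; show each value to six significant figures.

∫_5^18 ln(x) dx evaluates to 30.9795.
Endpoint term: (f(5) + f(18))/2 = (1.60944 + 2.89037)/2 = 2.24990.
Running total after boundary: 33.2294.
Order-1 term: 1/12 · (0.0555556 − 0.200000) = -0.0120370.

S_1 ≈ 33.2174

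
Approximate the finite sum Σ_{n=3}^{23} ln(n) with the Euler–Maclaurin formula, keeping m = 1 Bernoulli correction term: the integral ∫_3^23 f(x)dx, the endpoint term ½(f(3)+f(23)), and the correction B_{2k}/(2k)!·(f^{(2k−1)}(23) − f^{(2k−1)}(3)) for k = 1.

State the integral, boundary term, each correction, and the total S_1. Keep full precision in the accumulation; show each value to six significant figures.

Integral: ∫_3^23 ln(x) dx = 48.8205.
Endpoint term: (f(3) + f(23))/2 = (1.09861 + 3.13549)/2 = 2.11705.
Running total after boundary: 50.9376.
k=1: B_{2}/(2)! × [f^{(1)}(23) − f^{(1)}(3)] = 1/12 × (0.0434783 − 0.333333) = -0.0241546.

S_1 ≈ 50.9134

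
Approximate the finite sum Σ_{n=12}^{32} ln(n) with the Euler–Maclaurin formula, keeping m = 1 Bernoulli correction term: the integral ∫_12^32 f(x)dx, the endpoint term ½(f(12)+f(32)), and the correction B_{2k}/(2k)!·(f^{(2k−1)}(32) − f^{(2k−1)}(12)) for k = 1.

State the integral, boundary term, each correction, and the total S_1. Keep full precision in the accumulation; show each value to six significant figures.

S_1 ≈ 64.0557

Integral: ∫_12^32 ln(x) dx = 61.0847.
Boundary: ½(f(12) + f(32)) = ½(2.48491 + 3.46574) = 2.97532.
Integral + boundary = 64.0600.
Correction k=1: B_{2}/2! · (f^{(1)}(32) − f^{(1)}(12)) = 1/12 · (0.0312500 − 0.0833333) = -0.00434028.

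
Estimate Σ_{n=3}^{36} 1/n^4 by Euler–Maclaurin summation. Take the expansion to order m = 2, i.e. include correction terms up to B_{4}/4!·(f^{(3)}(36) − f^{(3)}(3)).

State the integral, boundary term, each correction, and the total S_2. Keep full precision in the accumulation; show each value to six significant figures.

∫_3^36 1/x^4 dx evaluates to 0.0123385.
Endpoint term: (f(3) + f(36))/2 = (0.0123457 + 5.95374e-07)/2 = 0.00617314.
So far: 0.0185117.
k=1: B_{2}/(2)! × [f^{(1)}(36) − f^{(1)}(3)] = 1/12 × (-6.61527e-08 − (-0.0164609)) = 0.00137174.
Partial sum through k=1: 0.0198834.
k=2: B_{4}/(4)! × [f^{(3)}(36) − f^{(3)}(3)] = −1/720 × (-1.53131e-09 − (-0.0548697)) = -7.62079e-05.

S_2 ≈ 0.0198072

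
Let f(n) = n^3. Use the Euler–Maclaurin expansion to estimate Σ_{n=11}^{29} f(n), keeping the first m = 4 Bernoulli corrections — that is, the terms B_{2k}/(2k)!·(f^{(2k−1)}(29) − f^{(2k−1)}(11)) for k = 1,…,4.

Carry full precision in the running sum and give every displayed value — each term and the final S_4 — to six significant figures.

S_4 ≈ 186200

The integral term ∫_11^29 x^3 dx = 173160.
Endpoint term: (f(11) + f(29))/2 = (1331.00 + 24389.0)/2 = 12860.0.
Integral + boundary = 186020.
Order-1 term: 1/12 · (2523.00 − 363.000) = 180.000.
Running total after k=1: 186200.
Order-2 term: −1/720 · (6.00000 − 6.00000) = 0.00000.
Running total after k=2: 186200.
Order-3 term: 1/30240 · (0.00000 − 0.00000) = 0.00000.
Running total after k=3: 186200.
Order-4 term: −1/1209600 · (0.00000 − 0.00000) = 0.00000.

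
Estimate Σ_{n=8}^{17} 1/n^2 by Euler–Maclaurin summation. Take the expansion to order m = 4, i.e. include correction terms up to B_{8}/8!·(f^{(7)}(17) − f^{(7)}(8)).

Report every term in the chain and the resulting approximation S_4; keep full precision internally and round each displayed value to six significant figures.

∫_8^17 1/x^2 dx evaluates to 0.0661765.
Boundary: ½(f(8) + f(17)) = ½(0.0156250 + 0.00346021) = 0.00954260.
So far: 0.0757191.
Correction k=1: B_{2}/2! · (f^{(1)}(17) − f^{(1)}(8)) = 1/12 · (-0.000407083 − (-0.00390625)) = 0.000291597.
Running total after k=1: 0.0760107.
Correction k=2: B_{4}/4! · (f^{(3)}(17) − f^{(3)}(8)) = −1/720 · (-1.69031e-05 − (-0.000732422)) = -9.93776e-07.
Running total after k=2: 0.0760097.
Correction k=3: B_{6}/6! · (f^{(5)}(17) − f^{(5)}(8)) = 1/30240 · (-1.75465e-06 − (-0.000343323)) = 1.12952e-08.
Running total after k=3: 0.0760097.
Correction k=4: B_{8}/8! · (f^{(7)}(17) − f^{(7)}(8)) = −1/1209600 · (-3.40001e-07 − (-0.000300407)) = -2.48072e-10.

S_4 ≈ 0.0760097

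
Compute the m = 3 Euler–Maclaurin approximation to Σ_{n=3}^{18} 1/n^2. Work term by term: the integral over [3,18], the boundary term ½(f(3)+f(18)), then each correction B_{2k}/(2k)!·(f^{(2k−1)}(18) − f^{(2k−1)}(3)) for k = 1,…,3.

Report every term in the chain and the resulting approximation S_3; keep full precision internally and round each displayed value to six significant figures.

Integral: ∫_3^18 1/x^2 dx = 0.277778.
Endpoint term: (f(3) + f(18))/2 = (0.111111 + 0.00308642)/2 = 0.0570988.
Running total after boundary: 0.334877.
k=1: B_{2}/(2)! × [f^{(1)}(18) − f^{(1)}(3)] = 1/12 × (-0.000342936 − (-0.0740741)) = 0.00614426.
Partial sum through k=1: 0.341021.
k=2: B_{4}/(4)! × [f^{(3)}(18) − f^{(3)}(3)] = −1/720 × (-1.27013e-05 − (-0.0987654)) = -0.000137157.
Partial sum through k=2: 0.340884.
k=3: B_{6}/(6)! × [f^{(5)}(18) − f^{(5)}(3)] = 1/30240 × (-1.17605e-06 − (-0.329218)) = 1.08868e-05.

S_3 ≈ 0.340895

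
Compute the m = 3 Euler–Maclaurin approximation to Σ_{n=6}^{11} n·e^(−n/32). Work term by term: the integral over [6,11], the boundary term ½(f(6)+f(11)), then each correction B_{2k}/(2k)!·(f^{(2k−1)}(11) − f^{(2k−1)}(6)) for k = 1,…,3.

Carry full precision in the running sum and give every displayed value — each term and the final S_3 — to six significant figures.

S_3 ≈ 38.7391

∫_6^11 x·e^(−x/32) dx evaluates to 32.3693.
Endpoint term: (f(6) + f(11))/2 = (4.97417 + 7.80017)/2 = 6.38717.
Running total after boundary: 38.7565.
Correction k=1: B_{2}/2! · (f^{(1)}(11) − f^{(1)}(6)) = 1/12 · (0.465351 − 0.673586) = -0.0173529.
Partial sum through k=1: 38.7391.
Correction k=2: B_{4}/4! · (f^{(3)}(11) − f^{(3)}(6)) = −1/720 · (0.00183942 − 0.00227700) = 6.07749e-07.
Partial sum through k=2: 38.7391.
Correction k=3: B_{6}/6! · (f^{(5)}(11) − f^{(5)}(6)) = 1/30240 · (3.14882e-06 − 3.80488e-06) = -2.16950e-11.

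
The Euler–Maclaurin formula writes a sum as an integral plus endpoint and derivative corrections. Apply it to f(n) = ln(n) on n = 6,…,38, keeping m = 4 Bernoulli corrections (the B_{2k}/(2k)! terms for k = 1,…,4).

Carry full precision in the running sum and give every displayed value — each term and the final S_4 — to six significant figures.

S_4 ≈ 98.1807

Integral: ∫_6^38 ln(x) dx = 95.4777.
Endpoint term: (f(6) + f(38))/2 = (1.79176 + 3.63759)/2 = 2.71467.
Running total after boundary: 98.1924.
Order-1 term: 1/12 · (0.0263158 − 0.166667) = -0.0116959.
Partial sum through k=1: 98.1807.
Order-2 term: −1/720 · (3.64485e-05 − 0.00925926) = 1.28095e-05.
Partial sum through k=2: 98.1807.
Order-3 term: 1/30240 · (3.02896e-07 − 0.00308642) = -1.02054e-07.
Partial sum through k=3: 98.1807.
Order-4 term: −1/1209600 · (6.29285e-09 − 0.00257202) = 2.12633e-09.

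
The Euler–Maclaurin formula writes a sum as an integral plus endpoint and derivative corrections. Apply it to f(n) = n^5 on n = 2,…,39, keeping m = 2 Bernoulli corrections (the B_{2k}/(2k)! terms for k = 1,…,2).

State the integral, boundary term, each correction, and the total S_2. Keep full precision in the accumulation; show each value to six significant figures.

Integral: ∫_2^39 x^5 dx = 5.86457e+08.
Endpoint term: (f(2) + f(39))/2 = (32.0000 + 9.02242e+07)/2 = 4.51121e+07.
Running total after boundary: 6.31569e+08.
Order-1 term: 1/12 · (1.15672e+07 − 80.0000) = 963927.
After k=1: 6.32533e+08.
Order-2 term: −1/720 · (91260.0 − 240.000) = -126.417.

S_2 ≈ 6.32533e+08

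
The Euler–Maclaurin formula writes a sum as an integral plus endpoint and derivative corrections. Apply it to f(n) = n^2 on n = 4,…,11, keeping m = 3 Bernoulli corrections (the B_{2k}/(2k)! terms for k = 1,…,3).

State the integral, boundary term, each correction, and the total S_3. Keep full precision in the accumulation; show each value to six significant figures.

S_3 ≈ 492.000

Integral: ∫_4^11 x^2 dx = 422.333.
Endpoint term: (f(4) + f(11))/2 = (16.0000 + 121.000)/2 = 68.5000.
Integral + boundary = 490.833.
k=1: B_{2}/(2)! × [f^{(1)}(11) − f^{(1)}(4)] = 1/12 × (22.0000 − 8.00000) = 1.16667.
After k=1: 492.000.
k=2: B_{4}/(4)! × [f^{(3)}(11) − f^{(3)}(4)] = −1/720 × (0.00000 − 0.00000) = 0.00000.
After k=2: 492.000.
k=3: B_{6}/(6)! × [f^{(5)}(11) − f^{(5)}(4)] = 1/30240 × (0.00000 − 0.00000) = 0.00000.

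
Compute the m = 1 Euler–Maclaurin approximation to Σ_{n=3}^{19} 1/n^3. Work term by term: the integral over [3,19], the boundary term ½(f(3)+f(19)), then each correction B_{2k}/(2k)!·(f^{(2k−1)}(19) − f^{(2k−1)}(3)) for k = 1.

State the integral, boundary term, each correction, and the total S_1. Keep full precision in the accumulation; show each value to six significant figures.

S_1 ≈ 0.0758464

Integral: ∫_3^19 1/x^3 dx = 0.0541705.
Boundary: ½(f(3) + f(19)) = ½(0.0370370 + 0.000145794) = 0.0185914.
So far: 0.0727619.
Order-1 term: 1/12 · (-2.30201e-05 − (-0.0370370)) = 0.00308450.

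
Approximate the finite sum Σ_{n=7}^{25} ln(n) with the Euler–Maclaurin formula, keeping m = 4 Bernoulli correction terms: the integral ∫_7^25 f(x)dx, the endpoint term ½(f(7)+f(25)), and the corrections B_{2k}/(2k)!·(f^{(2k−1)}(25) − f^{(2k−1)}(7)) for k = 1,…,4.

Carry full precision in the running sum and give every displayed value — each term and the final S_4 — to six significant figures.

The integral term ∫_7^25 ln(x) dx = 48.8505.
½[f(7) + f(25)] = ½[1.94591 + 3.21888] = 2.58239.
Integral + boundary = 51.4329.
k=1: B_{2}/(2)! × [f^{(1)}(25) − f^{(1)}(7)] = 1/12 × (0.0400000 − 0.142857) = -0.00857143.
Running total after k=1: 51.4243.
k=2: B_{4}/(4)! × [f^{(3)}(25) − f^{(3)}(7)] = −1/720 × (0.000128000 − 0.00583090) = 7.92070e-06.
Running total after k=2: 51.4244.
k=3: B_{6}/(6)! × [f^{(5)}(25) − f^{(5)}(7)] = 1/30240 × (2.45760e-06 − 0.00142798) = -4.71402e-08.
Running total after k=3: 51.4244.
k=4: B_{8}/(8)! × [f^{(7)}(25) − f^{(7)}(7)] = −1/1209600 × (1.17965e-07 − 0.000874271) = 7.22680e-10.

S_4 ≈ 51.4244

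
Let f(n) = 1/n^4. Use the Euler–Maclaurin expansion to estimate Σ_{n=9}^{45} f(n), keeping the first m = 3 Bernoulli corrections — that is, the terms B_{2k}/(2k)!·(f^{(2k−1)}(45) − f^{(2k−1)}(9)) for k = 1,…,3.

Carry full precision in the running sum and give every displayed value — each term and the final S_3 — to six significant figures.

Integral: ∫_9^45 1/x^4 dx = 0.000453589.
½[f(9) + f(45)] = ½[0.000152416 + 2.43865e-07] = 7.63298e-05.
Integral + boundary = 0.000529919.
Correction k=1: B_{2}/2! · (f^{(1)}(45) − f^{(1)}(9)) = 1/12 · (-2.16769e-08 − (-6.77404e-05)) = 5.64322e-06.
Running total after k=1: 0.000535562.
Correction k=2: B_{4}/4! · (f^{(3)}(45) − f^{(3)}(9)) = −1/720 · (-3.21139e-10 − (-2.50890e-05)) = -3.48454e-08.
Running total after k=2: 0.000535528.
Correction k=3: B_{6}/6! · (f^{(5)}(45) − f^{(5)}(9)) = 1/30240 · (-8.88089e-12 − (-1.73455e-05)) = 5.73594e-10.

S_3 ≈ 0.000535528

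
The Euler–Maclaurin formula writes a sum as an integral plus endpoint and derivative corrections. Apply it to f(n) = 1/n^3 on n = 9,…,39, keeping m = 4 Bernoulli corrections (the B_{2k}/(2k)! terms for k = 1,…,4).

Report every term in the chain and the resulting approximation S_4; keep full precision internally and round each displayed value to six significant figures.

The integral term ∫_9^39 1/x^3 dx = 0.00584411.
Boundary: ½(f(9) + f(39)) = ½(0.00137174 + 1.68580e-05) = 0.000694300.
Running total after boundary: 0.00653841.
Correction k=1: B_{2}/2! · (f^{(1)}(39) − f^{(1)}(9)) = 1/12 · (-1.29677e-06 − (-0.000457247)) = 3.79959e-05.
Running total after k=1: 0.00657640.
Correction k=2: B_{4}/4! · (f^{(3)}(39) − f^{(3)}(9)) = −1/720 · (-1.70515e-08 − (-0.000112901)) = -1.56783e-07.
Running total after k=2: 0.00657625.
Correction k=3: B_{6}/6! · (f^{(5)}(39) − f^{(5)}(9)) = 1/30240 · (-4.70851e-10 − (-5.85410e-05)) = 1.93587e-09.
Running total after k=3: 0.00657625.
Correction k=4: B_{8}/8! · (f^{(7)}(39) − f^{(7)}(9)) = −1/1209600 · (-2.22888e-11 − (-5.20365e-05)) = -4.30196e-11.

S_4 ≈ 0.00657625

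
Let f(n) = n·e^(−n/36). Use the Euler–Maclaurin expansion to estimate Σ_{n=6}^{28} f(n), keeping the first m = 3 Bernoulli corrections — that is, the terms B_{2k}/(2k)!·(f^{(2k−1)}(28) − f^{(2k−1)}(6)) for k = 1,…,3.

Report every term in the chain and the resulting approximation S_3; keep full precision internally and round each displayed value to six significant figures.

S_3 ≈ 230.284

Integral: ∫_6^28 x·e^(−x/36) dx = 221.363.
½[f(6) + f(28)] = ½[5.07889 + 12.8639] = 8.97141.
So far: 230.335.
Order-1 term: 1/12 · (0.102095 − 0.705401) = -0.0502756.
After k=1: 230.284.
Order-2 term: −1/720 · (0.000787767 − 0.00185059) = 1.47614e-06.
After k=2: 230.284.
Order-3 term: 1/30240 · (1.15491e-06 − 2.43587e-06) = -4.23600e-11.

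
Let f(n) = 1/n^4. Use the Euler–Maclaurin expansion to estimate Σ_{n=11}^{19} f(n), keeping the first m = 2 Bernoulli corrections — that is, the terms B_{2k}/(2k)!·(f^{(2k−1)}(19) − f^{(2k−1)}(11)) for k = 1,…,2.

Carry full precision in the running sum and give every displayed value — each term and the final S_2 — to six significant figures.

S_2 ≈ 0.000241754

Integral: ∫_11^19 1/x^4 dx = 0.000201840.
½[f(11) + f(19)] = ½[6.83013e-05 + 7.67336e-06] = 3.79874e-05.
Running total after boundary: 0.000239828.
Order-1 term: 1/12 · (-1.61544e-06 − (-2.48369e-05)) = 1.93512e-06.
Running total after k=1: 0.000241763.
Order-2 term: −1/720 · (-1.34247e-07 − (-6.15790e-06)) = -8.36618e-09.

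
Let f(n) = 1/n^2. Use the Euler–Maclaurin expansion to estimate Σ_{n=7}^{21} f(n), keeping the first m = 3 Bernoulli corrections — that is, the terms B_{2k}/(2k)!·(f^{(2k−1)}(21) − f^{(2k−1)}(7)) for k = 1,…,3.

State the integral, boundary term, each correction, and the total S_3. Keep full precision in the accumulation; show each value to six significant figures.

S_3 ≈ 0.107042

∫_7^21 1/x^2 dx evaluates to 0.0952381.
Endpoint term: (f(7) + f(21))/2 = (0.0204082 + 0.00226757)/2 = 0.0113379.
So far: 0.106576.
Order-1 term: 1/12 · (-0.000215959 − (-0.00583090)) = 0.000467912.
Running total after k=1: 0.107044.
Order-2 term: −1/720 · (-5.87645e-06 − (-0.00142798)) = -1.97514e-06.
Running total after k=2: 0.107042.
Order-3 term: 1/30240 · (-3.99758e-07 − (-0.000874271)) = 2.88979e-08.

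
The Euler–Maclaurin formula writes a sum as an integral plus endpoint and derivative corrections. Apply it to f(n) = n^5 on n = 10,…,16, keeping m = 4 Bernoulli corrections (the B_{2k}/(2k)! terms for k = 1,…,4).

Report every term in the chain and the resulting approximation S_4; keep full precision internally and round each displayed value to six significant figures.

S_4 ≈ 3.22695e+06

The integral term ∫_10^16 x^5 dx = 2.62954e+06.
Endpoint term: (f(10) + f(16))/2 = (100000 + 1.04858e+06)/2 = 574288.
Running total after boundary: 3.20382e+06.
Order-1 term: 1/12 · (327680 − 50000.0) = 23140.0.
After k=1: 3.22696e+06.
Order-2 term: −1/720 · (15360.0 − 6000.00) = -13.0000.
After k=2: 3.22695e+06.
Order-3 term: 1/30240 · (120.000 − 120.000) = 0.00000.
After k=3: 3.22695e+06.
Order-4 term: −1/1209600 · (0.00000 − 0.00000) = 0.00000.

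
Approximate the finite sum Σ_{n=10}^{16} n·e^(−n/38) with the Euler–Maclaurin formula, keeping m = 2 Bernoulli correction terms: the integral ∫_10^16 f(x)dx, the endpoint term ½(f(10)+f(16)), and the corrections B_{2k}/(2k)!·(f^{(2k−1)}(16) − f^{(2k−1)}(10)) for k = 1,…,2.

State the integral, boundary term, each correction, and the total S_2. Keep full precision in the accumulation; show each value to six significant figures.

S_2 ≈ 64.2007

∫_10^16 x·e^(−x/38) dx evaluates to 55.1222.
½[f(10) + f(16)] = ½[7.68621 + 10.5017] = 9.09395.
So far: 64.2162.
Correction k=1: B_{2}/2! · (f^{(1)}(16) − f^{(1)}(10)) = 1/12 · (0.379995 − 0.566352) = -0.0155297.
Partial sum through k=1: 64.2007.
Correction k=2: B_{4}/4! · (f^{(3)}(16) − f^{(3)}(10)) = −1/720 · (0.00117223 − 0.00145678) = 3.95205e-07.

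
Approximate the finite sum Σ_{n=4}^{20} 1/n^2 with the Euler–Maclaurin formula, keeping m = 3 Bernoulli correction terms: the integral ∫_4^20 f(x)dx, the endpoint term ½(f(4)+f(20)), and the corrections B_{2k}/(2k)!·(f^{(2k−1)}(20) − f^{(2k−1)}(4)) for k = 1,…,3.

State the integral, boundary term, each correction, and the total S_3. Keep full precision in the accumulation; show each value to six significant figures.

∫_4^20 1/x^2 dx evaluates to 0.200000.
Endpoint term: (f(4) + f(20))/2 = (0.0625000 + 0.00250000)/2 = 0.0325000.
Running total after boundary: 0.232500.
k=1: B_{2}/(2)! × [f^{(1)}(20) − f^{(1)}(4)] = 1/12 × (-0.000250000 − (-0.0312500)) = 0.00258333.
Partial sum through k=1: 0.235083.
k=2: B_{4}/(4)! × [f^{(3)}(20) − f^{(3)}(4)] = −1/720 × (-7.50000e-06 − (-0.0234375)) = -3.25417e-05.
Partial sum through k=2: 0.235051.
k=3: B_{6}/(6)! × [f^{(5)}(20) − f^{(5)}(4)] = 1/30240 × (-5.62500e-07 − (-0.0439453)) = 1.45320e-06.

S_3 ≈ 0.235052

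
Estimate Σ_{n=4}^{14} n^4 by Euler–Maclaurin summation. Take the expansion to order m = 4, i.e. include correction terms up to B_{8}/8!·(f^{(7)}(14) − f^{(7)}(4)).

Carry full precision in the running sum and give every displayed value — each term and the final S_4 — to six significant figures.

S_4 ≈ 127589

∫_4^14 x^4 dx evaluates to 107360.
½[f(4) + f(14)] = ½[256.000 + 38416.0] = 19336.0.
Running total after boundary: 126696.
Correction k=1: B_{2}/2! · (f^{(1)}(14) − f^{(1)}(4)) = 1/12 · (10976.0 − 256.000) = 893.333.
Running total after k=1: 127589.
Correction k=2: B_{4}/4! · (f^{(3)}(14) − f^{(3)}(4)) = −1/720 · (336.000 − 96.0000) = -0.333333.
Running total after k=2: 127589.
Correction k=3: B_{6}/6! · (f^{(5)}(14) − f^{(5)}(4)) = 1/30240 · (0.00000 − 0.00000) = 0.00000.
Running total after k=3: 127589.
Correction k=4: B_{8}/8! · (f^{(7)}(14) − f^{(7)}(4)) = −1/1209600 · (0.00000 − 0.00000) = 0.00000.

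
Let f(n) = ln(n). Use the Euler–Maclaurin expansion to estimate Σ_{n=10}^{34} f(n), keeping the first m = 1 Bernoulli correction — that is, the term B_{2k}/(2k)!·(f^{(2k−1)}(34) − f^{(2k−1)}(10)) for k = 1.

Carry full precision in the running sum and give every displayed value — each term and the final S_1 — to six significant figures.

Integral: ∫_10^34 ln(x) dx = 72.8704.
Boundary: ½(f(10) + f(34)) = ½(2.30259 + 3.52636) = 2.91447.
Integral + boundary = 75.7849.
k=1: B_{2}/(2)! × [f^{(1)}(34) − f^{(1)}(10)] = 1/12 × (0.0294118 − 0.100000) = -0.00588235.

S_1 ≈ 75.7790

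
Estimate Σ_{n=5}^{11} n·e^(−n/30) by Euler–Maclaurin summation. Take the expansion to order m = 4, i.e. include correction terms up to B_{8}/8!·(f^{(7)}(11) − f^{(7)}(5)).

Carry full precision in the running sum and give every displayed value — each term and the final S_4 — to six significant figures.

∫_5^11 x·e^(−x/30) dx evaluates to 36.3658.
Endpoint term: (f(5) + f(11))/2 = (4.23241 + 7.62345)/2 = 5.92793.
Integral + boundary = 42.2938.
Order-1 term: 1/12 · (0.438926 − 0.705401) = -0.0222063.
Partial sum through k=1: 42.2716.
Order-2 term: −1/720 · (0.00202779 − 0.00266485) = 8.84812e-07.
Partial sum through k=2: 42.2716.
Order-3 term: 1/30240 · (3.96431e-06 − 5.05102e-06) = -3.59364e-11.
Partial sum through k=3: 42.2716.
Order-4 term: −1/1209600 · (6.30613e-09 − 7.93456e-09) = 1.34625e-15.

S_4 ≈ 42.2716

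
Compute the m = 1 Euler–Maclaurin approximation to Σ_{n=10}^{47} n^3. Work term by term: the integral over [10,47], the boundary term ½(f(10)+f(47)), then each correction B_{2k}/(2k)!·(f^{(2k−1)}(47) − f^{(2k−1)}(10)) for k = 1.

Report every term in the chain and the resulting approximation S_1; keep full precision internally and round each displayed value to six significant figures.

∫_10^47 x^3 dx evaluates to 1.21742e+06.
Endpoint term: (f(10) + f(47))/2 = (1000.00 + 103823)/2 = 52411.5.
So far: 1.26983e+06.
Correction k=1: B_{2}/2! · (f^{(1)}(47) − f^{(1)}(10)) = 1/12 · (6627.00 − 300.000) = 527.250.

S_1 ≈ 1.27036e+06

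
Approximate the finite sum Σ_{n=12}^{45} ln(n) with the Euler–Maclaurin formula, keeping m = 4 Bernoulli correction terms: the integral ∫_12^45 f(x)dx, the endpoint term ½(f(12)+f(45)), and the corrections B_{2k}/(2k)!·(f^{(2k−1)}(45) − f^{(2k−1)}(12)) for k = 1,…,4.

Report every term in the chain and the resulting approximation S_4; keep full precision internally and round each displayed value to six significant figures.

The integral term ∫_12^45 ln(x) dx = 108.481.
Boundary: ½(f(12) + f(45)) = ½(2.48491 + 3.80666) = 3.14578.
Running total after boundary: 111.627.
k=1: B_{2}/(2)! × [f^{(1)}(45) − f^{(1)}(12)] = 1/12 × (0.0222222 − 0.0833333) = -0.00509259.
Partial sum through k=1: 111.622.
k=2: B_{4}/(4)! × [f^{(3)}(45) − f^{(3)}(12)] = −1/720 × (2.19479e-05 − 0.00115741) = 1.57703e-06.
Partial sum through k=2: 111.622.
k=3: B_{6}/(6)! × [f^{(5)}(45) − f^{(5)}(12)] = 1/30240 × (1.30061e-07 − 9.64506e-05) = -3.18520e-09.
Partial sum through k=3: 111.622.
k=4: B_{8}/(8)! × [f^{(7)}(45) − f^{(7)}(12)] = −1/1209600 × (1.92684e-09 − 2.00939e-05) = 1.66104e-11.

S_4 ≈ 111.622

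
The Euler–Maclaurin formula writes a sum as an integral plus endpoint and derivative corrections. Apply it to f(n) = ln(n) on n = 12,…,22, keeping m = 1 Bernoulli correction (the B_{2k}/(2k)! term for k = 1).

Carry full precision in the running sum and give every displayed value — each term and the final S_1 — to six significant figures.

S_1 ≈ 30.9689

∫_12^22 ln(x) dx evaluates to 28.1841.
Boundary: ½(f(12) + f(22)) = ½(2.48491 + 3.09104) = 2.78797.
Running total after boundary: 30.9720.
Order-1 term: 1/12 · (0.0454545 − 0.0833333) = -0.00315657.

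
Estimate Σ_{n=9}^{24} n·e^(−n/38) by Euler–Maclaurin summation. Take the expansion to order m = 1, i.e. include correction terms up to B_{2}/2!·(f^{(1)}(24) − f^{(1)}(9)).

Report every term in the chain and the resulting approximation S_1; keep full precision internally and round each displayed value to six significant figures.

Integral: ∫_9^24 x·e^(−x/38) dx = 156.554.
Endpoint term: (f(9) + f(24))/2 = (7.10204 + 12.7620)/2 = 9.93204.
Running total after boundary: 166.486.
k=1: B_{2}/(2)! × [f^{(1)}(24) − f^{(1)}(9)] = 1/12 × (0.195908 − 0.602220) = -0.0338593.

S_1 ≈ 166.453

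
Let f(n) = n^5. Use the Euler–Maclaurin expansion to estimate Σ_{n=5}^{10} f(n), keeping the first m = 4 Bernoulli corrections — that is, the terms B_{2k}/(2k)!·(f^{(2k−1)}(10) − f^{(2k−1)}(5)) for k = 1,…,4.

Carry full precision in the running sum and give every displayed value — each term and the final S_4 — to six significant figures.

∫_5^10 x^5 dx evaluates to 164062.
Boundary: ½(f(5) + f(10)) = ½(3125.00 + 100000) = 51562.5.
Integral + boundary = 215625.
Correction k=1: B_{2}/2! · (f^{(1)}(10) − f^{(1)}(5)) = 1/12 · (50000.0 − 3125.00) = 3906.25.
Running total after k=1: 219531.
Correction k=2: B_{4}/4! · (f^{(3)}(10) − f^{(3)}(5)) = −1/720 · (6000.00 − 1500.00) = -6.25000.
Running total after k=2: 219525.
Correction k=3: B_{6}/6! · (f^{(5)}(10) − f^{(5)}(5)) = 1/30240 · (120.000 − 120.000) = 0.00000.
Running total after k=3: 219525.
Correction k=4: B_{8}/8! · (f^{(7)}(10) − f^{(7)}(5)) = −1/1209600 · (0.00000 − 0.00000) = 0.00000.

S_4 ≈ 219525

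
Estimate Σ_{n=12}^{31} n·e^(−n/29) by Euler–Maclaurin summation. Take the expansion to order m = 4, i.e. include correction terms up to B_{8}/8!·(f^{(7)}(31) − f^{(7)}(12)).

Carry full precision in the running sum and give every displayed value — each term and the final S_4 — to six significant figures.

Integral: ∫_12^31 x·e^(−x/29) dx = 188.640.
Boundary: ½(f(12) + f(31)) = ½(7.93365 + 10.6443) = 9.28896.
So far: 197.929.
k=1: B_{2}/(2)! × [f^{(1)}(31) − f^{(1)}(12)] = 1/12 × (-0.0236802 − 0.387563) = -0.0342703.
After k=1: 197.895.
k=2: B_{4}/(4)! × [f^{(3)}(31) − f^{(3)}(12)] = −1/720 × (0.000788403 − 0.00203310) = 1.72875e-06.
After k=2: 197.895.
k=3: B_{6}/(6)! × [f^{(5)}(31) − f^{(5)}(12)] = 1/30240 × (1.90840e-06 − 4.28700e-06) = -7.86575e-11.
After k=3: 197.895.
k=4: B_{8}/(8)! × [f^{(7)}(31) − f^{(7)}(12)] = −1/1209600 × (3.42371e-09 − 7.32048e-09) = 3.22153e-15.

S_4 ≈ 197.895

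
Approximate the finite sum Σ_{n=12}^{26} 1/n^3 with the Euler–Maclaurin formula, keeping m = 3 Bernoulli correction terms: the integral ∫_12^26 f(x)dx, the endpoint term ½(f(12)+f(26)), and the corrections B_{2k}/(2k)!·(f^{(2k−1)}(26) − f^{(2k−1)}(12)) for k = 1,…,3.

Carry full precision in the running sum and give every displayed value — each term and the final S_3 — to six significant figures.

The integral term ∫_12^26 1/x^3 dx = 0.00273258.
Endpoint term: (f(12) + f(26))/2 = (0.000578704 + 5.68958e-05)/2 = 0.000317800.
Integral + boundary = 0.00305038.
Correction k=1: B_{2}/2! · (f^{(1)}(26) − f^{(1)}(12)) = 1/12 · (-6.56490e-06 − (-0.000144676)) = 1.15093e-05.
Partial sum through k=1: 0.00306189.
Correction k=2: B_{4}/4! · (f^{(3)}(26) − f^{(3)}(12)) = −1/720 · (-1.94228e-07 − (-2.00939e-05)) = -2.76384e-08.
Partial sum through k=2: 0.00306186.
Correction k=3: B_{6}/6! · (f^{(5)}(26) − f^{(5)}(12)) = 1/30240 · (-1.20674e-08 − (-5.86071e-06)) = 1.93408e-10.

S_3 ≈ 0.00306186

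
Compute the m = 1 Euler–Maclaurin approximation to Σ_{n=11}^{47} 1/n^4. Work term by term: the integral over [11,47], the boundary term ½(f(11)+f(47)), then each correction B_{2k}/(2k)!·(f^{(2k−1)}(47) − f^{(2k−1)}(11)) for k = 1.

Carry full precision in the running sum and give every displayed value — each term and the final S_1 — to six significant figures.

S_1 ≈ 0.000283549

The integral term ∫_11^47 1/x^4 dx = 0.000247228.
Boundary: ½(f(11) + f(47)) = ½(6.83013e-05 + 2.04931e-07) = 3.42531e-05.
Integral + boundary = 0.000281481.
k=1: B_{2}/(2)! × [f^{(1)}(47) − f^{(1)}(11)] = 1/12 × (-1.74410e-08 − (-2.48369e-05)) = 2.06828e-06.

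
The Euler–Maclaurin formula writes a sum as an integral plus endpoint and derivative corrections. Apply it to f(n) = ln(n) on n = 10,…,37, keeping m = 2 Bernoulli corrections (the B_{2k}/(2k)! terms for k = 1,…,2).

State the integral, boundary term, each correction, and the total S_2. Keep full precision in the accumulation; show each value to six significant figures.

S_2 ≈ 86.5288

Integral: ∫_10^37 ln(x) dx = 83.5781.
½[f(10) + f(37)] = ½[2.30259 + 3.61092] = 2.95675.
So far: 86.5349.
Order-1 term: 1/12 · (0.0270270 − 0.100000) = -0.00608108.
Running total after k=1: 86.5288.
Order-2 term: −1/720 · (3.94843e-05 − 0.00200000) = 2.72294e-06.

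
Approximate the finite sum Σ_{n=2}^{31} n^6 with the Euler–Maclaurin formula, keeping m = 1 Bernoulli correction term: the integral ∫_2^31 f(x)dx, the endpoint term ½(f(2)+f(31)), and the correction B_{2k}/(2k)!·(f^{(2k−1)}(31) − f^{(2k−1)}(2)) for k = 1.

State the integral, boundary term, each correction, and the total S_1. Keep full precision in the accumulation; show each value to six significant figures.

Integral: ∫_2^31 x^6 dx = 3.93037e+09.
½[f(2) + f(31)] = ½[64.0000 + 8.87504e+08] = 4.43752e+08.
Running total after boundary: 4.37413e+09.
Order-1 term: 1/12 · (1.71775e+08 − 192.000) = 1.43146e+07.

S_1 ≈ 4.38844e+09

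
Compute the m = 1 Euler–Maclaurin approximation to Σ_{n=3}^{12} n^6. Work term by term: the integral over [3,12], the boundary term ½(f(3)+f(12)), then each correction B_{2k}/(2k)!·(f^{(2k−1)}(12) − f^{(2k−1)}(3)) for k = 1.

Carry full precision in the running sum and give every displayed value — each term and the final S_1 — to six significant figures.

S_1 ≈ 6.73617e+06

Integral: ∫_3^12 x^6 dx = 5.11852e+06.
Endpoint term: (f(3) + f(12))/2 = (729.000 + 2.98598e+06)/2 = 1.49336e+06.
So far: 6.61187e+06.
k=1: B_{2}/(2)! × [f^{(1)}(12) − f^{(1)}(3)] = 1/12 × (1.49299e+06 − 1458.00) = 124294.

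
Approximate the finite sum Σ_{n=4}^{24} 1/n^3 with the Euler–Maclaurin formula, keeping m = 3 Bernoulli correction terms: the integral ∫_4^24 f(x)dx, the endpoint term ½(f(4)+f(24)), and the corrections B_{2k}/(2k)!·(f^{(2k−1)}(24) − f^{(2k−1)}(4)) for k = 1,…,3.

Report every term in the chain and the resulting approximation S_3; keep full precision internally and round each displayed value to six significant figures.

S_3 ≈ 0.0391873

Integral: ∫_4^24 1/x^3 dx = 0.0303819.
Endpoint term: (f(4) + f(24))/2 = (0.0156250 + 7.23380e-05)/2 = 0.00784867.
Running total after boundary: 0.0382306.
Order-1 term: 1/12 · (-9.04225e-06 − (-0.0117188)) = 0.000975809.
Running total after k=1: 0.0392064.
Order-2 term: −1/720 · (-3.13967e-07 − (-0.0146484)) = -2.03446e-05.
Running total after k=2: 0.0391861.
Order-3 term: 1/30240 · (-2.28934e-08 − (-0.0384521)) = 1.27156e-06.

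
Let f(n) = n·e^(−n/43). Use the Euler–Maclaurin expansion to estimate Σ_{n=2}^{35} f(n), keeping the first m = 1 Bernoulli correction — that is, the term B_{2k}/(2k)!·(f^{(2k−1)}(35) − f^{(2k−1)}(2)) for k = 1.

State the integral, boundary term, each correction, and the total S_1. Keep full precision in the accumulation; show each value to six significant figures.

The integral term ∫_2^35 x·e^(−x/43) dx = 360.894.
Boundary: ½(f(2) + f(35)) = ½(1.90911 + 15.5086) = 8.70885.
So far: 369.603.
Order-1 term: 1/12 · (0.0824377 − 0.910156) = -0.0689765.

S_1 ≈ 369.534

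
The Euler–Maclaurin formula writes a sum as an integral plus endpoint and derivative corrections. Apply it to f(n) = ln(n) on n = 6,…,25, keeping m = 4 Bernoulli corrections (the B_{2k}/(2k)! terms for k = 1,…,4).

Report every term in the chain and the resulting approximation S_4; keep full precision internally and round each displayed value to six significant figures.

S_4 ≈ 53.2161

Integral: ∫_6^25 ln(x) dx = 50.7213.
½[f(6) + f(25)] = ½[1.79176 + 3.21888] = 2.50532.
Running total after boundary: 53.2267.
Correction k=1: B_{2}/2! · (f^{(1)}(25) − f^{(1)}(6)) = 1/12 · (0.0400000 − 0.166667) = -0.0105556.
Partial sum through k=1: 53.2161.
Correction k=2: B_{4}/4! · (f^{(3)}(25) − f^{(3)}(6)) = −1/720 · (0.000128000 − 0.00925926) = 1.26823e-05.
Partial sum through k=2: 53.2161.
Correction k=3: B_{6}/6! · (f^{(5)}(25) − f^{(5)}(6)) = 1/30240 · (2.45760e-06 − 0.00308642) = -1.01983e-07.
Partial sum through k=3: 53.2161.
Correction k=4: B_{8}/8! · (f^{(7)}(25) − f^{(7)}(6)) = −1/1209600 · (1.17965e-07 − 0.00257202) = 2.12624e-09.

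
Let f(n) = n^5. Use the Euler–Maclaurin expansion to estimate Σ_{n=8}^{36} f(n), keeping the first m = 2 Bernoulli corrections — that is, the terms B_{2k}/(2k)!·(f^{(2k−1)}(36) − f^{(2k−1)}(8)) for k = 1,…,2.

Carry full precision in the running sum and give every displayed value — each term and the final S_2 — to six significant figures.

S_2 ≈ 3.93701e+08

The integral term ∫_8^36 x^5 dx = 3.62753e+08.
Endpoint term: (f(8) + f(36))/2 = (32768.0 + 6.04662e+07)/2 = 3.02495e+07.
So far: 3.93003e+08.
Correction k=1: B_{2}/2! · (f^{(1)}(36) − f^{(1)}(8)) = 1/12 · (8.39808e+06 − 20480.0) = 698133.
Partial sum through k=1: 3.93701e+08.
Correction k=2: B_{4}/4! · (f^{(3)}(36) − f^{(3)}(8)) = −1/720 · (77760.0 − 3840.00) = -102.667.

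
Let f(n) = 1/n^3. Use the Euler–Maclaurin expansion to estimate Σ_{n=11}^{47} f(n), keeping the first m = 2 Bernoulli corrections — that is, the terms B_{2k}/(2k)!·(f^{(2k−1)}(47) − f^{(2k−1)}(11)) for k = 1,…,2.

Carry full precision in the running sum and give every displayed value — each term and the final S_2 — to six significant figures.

Integral: ∫_11^47 1/x^3 dx = 0.00390588.
Endpoint term: (f(11) + f(47))/2 = (0.000751315 + 9.63178e-06)/2 = 0.000380473.
Running total after boundary: 0.00428636.
k=1: B_{2}/(2)! × [f^{(1)}(47) − f^{(1)}(11)] = 1/12 × (-6.14794e-07 − (-0.000204904)) = 1.70241e-05.
Partial sum through k=1: 0.00430338.
k=2: B_{4}/(4)! × [f^{(3)}(47) − f^{(3)}(11)] = −1/720 × (-5.56627e-09 − (-3.38684e-05)) = -4.70318e-08.

S_2 ≈ 0.00430334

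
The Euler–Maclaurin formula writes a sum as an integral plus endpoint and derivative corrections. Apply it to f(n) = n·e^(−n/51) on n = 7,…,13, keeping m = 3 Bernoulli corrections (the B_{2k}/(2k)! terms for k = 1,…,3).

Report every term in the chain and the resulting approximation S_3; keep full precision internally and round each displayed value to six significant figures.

∫_7^13 x·e^(−x/51) dx evaluates to 49.0551.
Boundary: ½(f(7) + f(13)) = ½(6.10224 + 10.0749) = 8.08857.
So far: 57.1437.
Correction k=1: B_{2}/2! · (f^{(1)}(13) − f^{(1)}(7)) = 1/12 · (0.577445 − 0.752096) = -0.0145542.
Partial sum through k=1: 57.1291.
Correction k=2: B_{4}/4! · (f^{(3)}(13) − f^{(3)}(7)) = −1/720 · (0.000817928 − 0.000959474) = 1.96592e-07.
Partial sum through k=2: 57.1291.
Correction k=3: B_{6}/6! · (f^{(5)}(13) − f^{(5)}(7)) = 1/30240 · (5.43578e-07 − 6.26602e-07) = -2.74550e-12.

S_3 ≈ 57.1291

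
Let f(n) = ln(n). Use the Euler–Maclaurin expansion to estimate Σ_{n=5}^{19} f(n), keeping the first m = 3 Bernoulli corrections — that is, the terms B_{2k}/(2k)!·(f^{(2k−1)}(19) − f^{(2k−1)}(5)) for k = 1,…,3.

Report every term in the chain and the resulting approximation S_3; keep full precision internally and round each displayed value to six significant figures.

S_3 ≈ 36.1618

Integral: ∫_5^19 ln(x) dx = 33.8972.
½[f(5) + f(19)] = ½[1.60944 + 2.94444] = 2.27694.
Integral + boundary = 36.1741.
k=1: B_{2}/(2)! × [f^{(1)}(19) − f^{(1)}(5)] = 1/12 × (0.0526316 − 0.200000) = -0.0122807.
After k=1: 36.1618.
k=2: B_{4}/(4)! × [f^{(3)}(19) − f^{(3)}(5)] = −1/720 × (0.000291588 − 0.0160000) = 2.18172e-05.
After k=2: 36.1618.
k=3: B_{6}/(6)! × [f^{(5)}(19) − f^{(5)}(5)] = 1/30240 × (9.69267e-06 − 0.00768000) = -2.53648e-07.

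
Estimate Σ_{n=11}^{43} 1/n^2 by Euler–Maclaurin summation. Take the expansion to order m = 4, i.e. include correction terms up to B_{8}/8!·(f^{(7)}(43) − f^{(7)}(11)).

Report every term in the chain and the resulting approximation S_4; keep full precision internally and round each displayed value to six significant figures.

S_4 ≈ 0.0721788

∫_11^43 1/x^2 dx evaluates to 0.0676533.
½[f(11) + f(43)] = ½[0.00826446 + 0.000540833] = 0.00440265.
Integral + boundary = 0.0720559.
Correction k=1: B_{2}/2! · (f^{(1)}(43) − f^{(1)}(11)) = 1/12 · (-2.51550e-05 − (-0.00150263)) = 0.000123123.
After k=1: 0.0721790.
Correction k=2: B_{4}/4! · (f^{(3)}(43) − f^{(3)}(11)) = −1/720 · (-1.63256e-07 − (-0.000149021)) = -2.06747e-07.
After k=2: 0.0721788.
Correction k=3: B_{6}/6! · (f^{(5)}(43) − f^{(5)}(11)) = 1/30240 · (-2.64883e-09 − (-3.69474e-05)) = 1.22172e-09.
After k=3: 0.0721788.
Correction k=4: B_{8}/8! · (f^{(7)}(43) − f^{(7)}(11)) = −1/1209600 · (-8.02240e-11 − (-1.70996e-05)) = -1.41365e-11.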